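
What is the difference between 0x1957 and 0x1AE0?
Convert 0x1957 (hexadecimal) → 1×4096 + 9×256 + 5×16 + 7 = 6487 (decimal)
Convert 0x1AE0 (hexadecimal) → 1×4096 + 10×256 + 14×16 = 6880 (decimal)
Difference: |6487 - 6880| = 393
393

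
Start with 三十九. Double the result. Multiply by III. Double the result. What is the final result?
Convert 三十九 (Chinese numeral) → 3×10 + 9 = 39 (decimal)
Start: 39
39 × 2 = 78
Convert III (Roman numeral) → 1 + 1 + 1 = 3 (decimal)
78 × 3 = 234
234 × 2 = 468
468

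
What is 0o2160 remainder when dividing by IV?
Convert 0o2160 (octal) → 2×512 + 1×64 + 6×8 = 1136 (decimal)
Convert IV (Roman numeral) → 4 (decimal)
Compute 1136 mod 4 = 0
0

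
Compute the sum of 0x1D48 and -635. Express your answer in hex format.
Convert 0x1D48 (hexadecimal) → 1×4096 + 13×256 + 4×16 + 8 = 7496 (decimal)
Compute 7496 + -635 = 6861
Convert 6861 (decimal) → 6861 = 1×4096 + 10×256 + 12×16 + 13 → 0x1ACD (hexadecimal)
0x1ACD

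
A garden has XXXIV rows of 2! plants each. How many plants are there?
Convert 2! (factorial) → 2 (decimal)
Convert XXXIV (Roman numeral) → 10 + 10 + 10 + 4 = 34 (decimal)
Compute 2 × 34 = 68
68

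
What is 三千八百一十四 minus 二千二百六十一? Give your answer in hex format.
Convert 三千八百一十四 (Chinese numeral) → 3×1000 + 8×100 + 1×10 + 4 = 3814 (decimal)
Convert 二千二百六十一 (Chinese numeral) → 2×1000 + 2×100 + 6×10 + 1 = 2261 (decimal)
Compute 3814 - 2261 = 1553
Convert 1553 (decimal) → 1553 = 6×256 + 1×16 + 1 → 0x611 (hexadecimal)
0x611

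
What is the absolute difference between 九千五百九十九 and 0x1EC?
Convert 九千五百九十九 (Chinese numeral) → 9×1000 + 5×100 + 9×10 + 9 = 9599 (decimal)
Convert 0x1EC (hexadecimal) → 1×256 + 14×16 + 12 = 492 (decimal)
Compute |9599 - 492| = 9107
9107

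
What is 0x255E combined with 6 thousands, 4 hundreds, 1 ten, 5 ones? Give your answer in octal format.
Convert 0x255E (hexadecimal) → 2×4096 + 5×256 + 5×16 + 14 = 9566 (decimal)
Convert 6 thousands, 4 hundreds, 1 ten, 5 ones (place-value notation) → 6×1000 + 4×100 + 1×10 + 5 = 6415 (decimal)
Compute 9566 + 6415 = 15981
Convert 15981 (decimal) → 15981 = 3×4096 + 7×512 + 1×64 + 5×8 + 5 → 0o37155 (octal)
0o37155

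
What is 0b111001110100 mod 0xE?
Convert 0b111001110100 (binary) → 2048 + 1024 + 512 + 64 + 32 + 16 + 4 = 3700 (decimal)
Convert 0xE (hexadecimal) → 14 (decimal)
Compute 3700 mod 14 = 4
4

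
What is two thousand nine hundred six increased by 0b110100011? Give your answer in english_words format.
Convert two thousand nine hundred six (English words) → 2×1000 + 9×100 + 6 = 2906 (decimal)
Convert 0b110100011 (binary) → 256 + 128 + 32 + 2 + 1 = 419 (decimal)
Compute 2906 + 419 = 3325
Convert 3325 (decimal) → 3325 = 3×1000 + 3×100 + 25 → three thousand three hundred twenty-five (English words)
three thousand three hundred twenty-five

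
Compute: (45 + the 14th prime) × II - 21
Convert the 14th prime (prime index) → 43 (decimal)
Convert II (Roman numeral) → 1 + 1 = 2 (decimal)
Expression in decimal: (45 + 43) × 2 - 21
Parentheses first: 45 + 43 = 88
Multiply: 88 × 2 = 176
Subtract: 176 - 21 = 155
155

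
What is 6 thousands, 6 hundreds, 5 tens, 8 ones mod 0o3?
Convert 6 thousands, 6 hundreds, 5 tens, 8 ones (place-value notation) → 6×1000 + 6×100 + 5×10 + 8 = 6658 (decimal)
Convert 0o3 (octal) → 3 (decimal)
Compute 6658 mod 3 = 1
1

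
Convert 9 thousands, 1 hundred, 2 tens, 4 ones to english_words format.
Convert 9 thousands, 1 hundred, 2 tens, 4 ones (place-value notation) → 9×1000 + 1×100 + 2×10 + 4 = 9124 (decimal)
Convert 9124 (decimal) → 9124 = 9×1000 + 1×100 + 24 → nine thousand one hundred twenty-four (English words)
nine thousand one hundred twenty-four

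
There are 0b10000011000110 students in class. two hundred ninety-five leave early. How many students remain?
Convert 0b10000011000110 (binary) → 8192 + 128 + 64 + 4 + 2 = 8390 (decimal)
Convert two hundred ninety-five (English words) → 2×100 + 95 = 295 (decimal)
Compute 8390 - 295 = 8095
8095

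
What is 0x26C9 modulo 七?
Convert 0x26C9 (hexadecimal) → 2×4096 + 6×256 + 12×16 + 9 = 9929 (decimal)
Convert 七 (Chinese numeral) → 7 (decimal)
Compute 9929 mod 7 = 3
3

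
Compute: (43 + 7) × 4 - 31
Parentheses first: 43 + 7 = 50
Multiply: 50 × 4 = 200
Subtract: 200 - 31 = 169
169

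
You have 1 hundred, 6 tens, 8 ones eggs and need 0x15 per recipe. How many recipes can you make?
Convert 1 hundred, 6 tens, 8 ones (place-value notation) → 1×100 + 6×10 + 8 = 168 (decimal)
Convert 0x15 (hexadecimal) → 1×16 + 5 = 21 (decimal)
Compute 168 ÷ 21 = 8
8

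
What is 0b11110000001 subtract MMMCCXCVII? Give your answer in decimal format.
Convert 0b11110000001 (binary) → 1024 + 512 + 256 + 128 + 1 = 1921 (decimal)
Convert MMMCCXCVII (Roman numeral) → 1000 + 1000 + 1000 + 100 + 100 + 90 + 5 + 1 + 1 = 3297 (decimal)
Compute 1921 - 3297 = -1376
-1376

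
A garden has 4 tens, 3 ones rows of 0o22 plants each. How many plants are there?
Convert 0o22 (octal) → 2×8 + 2 = 18 (decimal)
Convert 4 tens, 3 ones (place-value notation) → 4×10 + 3 = 43 (decimal)
Compute 18 × 43 = 774
774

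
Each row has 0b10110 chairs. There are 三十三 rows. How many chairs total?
Convert 0b10110 (binary) → 16 + 4 + 2 = 22 (decimal)
Convert 三十三 (Chinese numeral) → 3×10 + 3 = 33 (decimal)
Compute 22 × 33 = 726
726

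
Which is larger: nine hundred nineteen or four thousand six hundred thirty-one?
Convert nine hundred nineteen (English words) → 9×100 + 19 = 919 (decimal)
Convert four thousand six hundred thirty-one (English words) → 4×1000 + 6×100 + 31 = 4631 (decimal)
Compare 919 vs 4631: larger = 4631
4631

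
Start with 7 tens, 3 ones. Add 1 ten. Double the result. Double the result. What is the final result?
Convert 7 tens, 3 ones (place-value notation) → 7×10 + 3 = 73 (decimal)
Start: 73
Convert 1 ten (place-value notation) → 1×10 = 10 (decimal)
73 + 10 = 83
83 × 2 = 166
166 × 2 = 332
332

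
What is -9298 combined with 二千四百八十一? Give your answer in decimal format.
Convert 二千四百八十一 (Chinese numeral) → 2×1000 + 4×100 + 8×10 + 1 = 2481 (decimal)
Compute -9298 + 2481 = -6817
-6817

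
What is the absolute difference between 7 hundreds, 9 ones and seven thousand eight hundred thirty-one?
Convert 7 hundreds, 9 ones (place-value notation) → 7×100 + 9 = 709 (decimal)
Convert seven thousand eight hundred thirty-one (English words) → 7×1000 + 8×100 + 31 = 7831 (decimal)
Compute |709 - 7831| = 7122
7122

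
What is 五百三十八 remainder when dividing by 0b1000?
Convert 五百三十八 (Chinese numeral) → 5×100 + 3×10 + 8 = 538 (decimal)
Convert 0b1000 (binary) → 8 (decimal)
Compute 538 mod 8 = 2
2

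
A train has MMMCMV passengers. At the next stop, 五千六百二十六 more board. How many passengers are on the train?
Convert MMMCMV (Roman numeral) → 1000 + 1000 + 1000 + 900 + 5 = 3905 (decimal)
Convert 五千六百二十六 (Chinese numeral) → 5×1000 + 6×100 + 2×10 + 6 = 5626 (decimal)
Compute 3905 + 5626 = 9531
9531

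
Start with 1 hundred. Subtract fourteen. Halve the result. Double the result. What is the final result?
Convert 1 hundred (place-value notation) → 1×100 = 100 (decimal)
Start: 100
Convert fourteen (English words) → 14 (decimal)
100 - 14 = 86
86 ÷ 2 = 43
43 × 2 = 86
86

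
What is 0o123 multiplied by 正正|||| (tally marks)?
Convert 0o123 (octal) → 1×64 + 2×8 + 3 = 83 (decimal)
Convert 正正|||| (tally marks) → 5 + 5 + 4 = 14 (decimal)
Compute 83 × 14 = 1162
1162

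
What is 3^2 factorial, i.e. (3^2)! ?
Convert 3^2 (power) → 9 (decimal)
Compute 9! = 362880
362880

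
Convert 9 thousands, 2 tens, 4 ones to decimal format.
Convert 9 thousands, 2 tens, 4 ones (place-value notation) → 9×1000 + 2×10 + 4 = 9024 (decimal)
9024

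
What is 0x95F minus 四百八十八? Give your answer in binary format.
Convert 0x95F (hexadecimal) → 9×256 + 5×16 + 15 = 2399 (decimal)
Convert 四百八十八 (Chinese numeral) → 4×100 + 8×10 + 8 = 488 (decimal)
Compute 2399 - 488 = 1911
Convert 1911 (decimal) → 1911 = 1024 + 512 + 256 + 64 + 32 + 16 + 4 + 2 + 1 → 0b11101110111 (binary)
0b11101110111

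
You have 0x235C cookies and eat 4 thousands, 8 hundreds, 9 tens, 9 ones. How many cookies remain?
Convert 0x235C (hexadecimal) → 2×4096 + 3×256 + 5×16 + 12 = 9052 (decimal)
Convert 4 thousands, 8 hundreds, 9 tens, 9 ones (place-value notation) → 4×1000 + 8×100 + 9×10 + 9 = 4899 (decimal)
Compute 9052 - 4899 = 4153
4153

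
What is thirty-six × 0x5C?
Convert thirty-six (English words) → 36 (decimal)
Convert 0x5C (hexadecimal) → 5×16 + 12 = 92 (decimal)
Compute 36 × 92 = 3312
3312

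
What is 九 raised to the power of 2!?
Convert 九 (Chinese numeral) → 9 (decimal)
Convert 2! (factorial) → 2 (decimal)
Compute 9 ^ 2 = 81
81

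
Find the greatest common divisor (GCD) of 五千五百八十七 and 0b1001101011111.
Convert 五千五百八十七 (Chinese numeral) → 5×1000 + 5×100 + 8×10 + 7 = 5587 (decimal)
Convert 0b1001101011111 (binary) → 4096 + 512 + 256 + 64 + 16 + 8 + 4 + 2 + 1 = 4959 (decimal)
Compute gcd(5587, 4959) = 1
1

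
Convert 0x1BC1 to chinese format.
Convert 0x1BC1 (hexadecimal) → 1×4096 + 11×256 + 12×16 + 1 = 7105 (decimal)
Convert 7105 (decimal) → 7105 = 7×1000 + 1×100 + 5 → 七千一百零五 (Chinese numeral)
七千一百零五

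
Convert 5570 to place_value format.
Convert 5570 (decimal) → 5570 = 5×1000 + 5×100 + 7×10 → 5 thousands, 5 hundreds, 7 tens (place-value notation)
5 thousands, 5 hundreds, 7 tens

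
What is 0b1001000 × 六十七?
Convert 0b1001000 (binary) → 64 + 8 = 72 (decimal)
Convert 六十七 (Chinese numeral) → 6×10 + 7 = 67 (decimal)
Compute 72 × 67 = 4824
4824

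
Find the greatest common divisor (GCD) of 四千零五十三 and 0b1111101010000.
Convert 四千零五十三 (Chinese numeral) → 4×1000 + 5×10 + 3 = 4053 (decimal)
Convert 0b1111101010000 (binary) → 4096 + 2048 + 1024 + 512 + 256 + 64 + 16 = 8016 (decimal)
Compute gcd(4053, 8016) = 3
3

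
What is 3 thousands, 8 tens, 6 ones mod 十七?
Convert 3 thousands, 8 tens, 6 ones (place-value notation) → 3×1000 + 8×10 + 6 = 3086 (decimal)
Convert 十七 (Chinese numeral) → 1×10 + 7 = 17 (decimal)
Compute 3086 mod 17 = 9
9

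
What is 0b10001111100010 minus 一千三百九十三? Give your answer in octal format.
Convert 0b10001111100010 (binary) → 8192 + 512 + 256 + 128 + 64 + 32 + 2 = 9186 (decimal)
Convert 一千三百九十三 (Chinese numeral) → 1×1000 + 3×100 + 9×10 + 3 = 1393 (decimal)
Compute 9186 - 1393 = 7793
Convert 7793 (decimal) → 7793 = 1×4096 + 7×512 + 1×64 + 6×8 + 1 → 0o17161 (octal)
0o17161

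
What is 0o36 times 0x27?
Convert 0o36 (octal) → 3×8 + 6 = 30 (decimal)
Convert 0x27 (hexadecimal) → 2×16 + 7 = 39 (decimal)
Compute 30 × 39 = 1170
1170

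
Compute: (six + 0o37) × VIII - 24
Convert six (English words) → 6 (decimal)
Convert 0o37 (octal) → 3×8 + 7 = 31 (decimal)
Convert VIII (Roman numeral) → 5 + 1 + 1 + 1 = 8 (decimal)
Expression in decimal: (6 + 31) × 8 - 24
Parentheses first: 6 + 31 = 37
Multiply: 37 × 8 = 296
Subtract: 296 - 24 = 272
272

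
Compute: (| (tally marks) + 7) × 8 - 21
Convert | (tally marks) → 1 (decimal)
Expression in decimal: (1 + 7) × 8 - 21
Parentheses first: 1 + 7 = 8
Multiply: 8 × 8 = 64
Subtract: 64 - 21 = 43
43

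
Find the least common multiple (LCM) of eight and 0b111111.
Convert eight (English words) → 8 (decimal)
Convert 0b111111 (binary) → 32 + 16 + 8 + 4 + 2 + 1 = 63 (decimal)
Compute lcm(8, 63) = 504
504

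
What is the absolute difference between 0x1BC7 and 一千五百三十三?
Convert 0x1BC7 (hexadecimal) → 1×4096 + 11×256 + 12×16 + 7 = 7111 (decimal)
Convert 一千五百三十三 (Chinese numeral) → 1×1000 + 5×100 + 3×10 + 3 = 1533 (decimal)
Compute |7111 - 1533| = 5578
5578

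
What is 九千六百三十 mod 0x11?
Convert 九千六百三十 (Chinese numeral) → 9×1000 + 6×100 + 3×10 = 9630 (decimal)
Convert 0x11 (hexadecimal) → 1×16 + 1 = 17 (decimal)
Compute 9630 mod 17 = 8
8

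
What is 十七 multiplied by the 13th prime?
Convert 十七 (Chinese numeral) → 1×10 + 7 = 17 (decimal)
Convert the 13th prime (prime index) → 41 (decimal)
Compute 17 × 41 = 697
697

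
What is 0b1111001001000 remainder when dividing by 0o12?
Convert 0b1111001001000 (binary) → 4096 + 2048 + 1024 + 512 + 64 + 8 = 7752 (decimal)
Convert 0o12 (octal) → 1×8 + 2 = 10 (decimal)
Compute 7752 mod 10 = 2
2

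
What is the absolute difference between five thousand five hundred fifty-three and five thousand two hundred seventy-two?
Convert five thousand five hundred fifty-three (English words) → 5×1000 + 5×100 + 53 = 5553 (decimal)
Convert five thousand two hundred seventy-two (English words) → 5×1000 + 2×100 + 72 = 5272 (decimal)
Compute |5553 - 5272| = 281
281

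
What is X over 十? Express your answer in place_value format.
Convert X (Roman numeral) → 10 (decimal)
Convert 十 (Chinese numeral) → 1×10 = 10 (decimal)
Compute 10 ÷ 10 = 1
Convert 1 (decimal) → 1 one (place-value notation)
1 one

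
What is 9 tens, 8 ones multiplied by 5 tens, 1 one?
Convert 9 tens, 8 ones (place-value notation) → 9×10 + 8 = 98 (decimal)
Convert 5 tens, 1 one (place-value notation) → 5×10 + 1 = 51 (decimal)
Compute 98 × 51 = 4998
4998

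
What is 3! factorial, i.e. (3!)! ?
Convert 3! (factorial) → 6 (decimal)
Compute 6! = 720
720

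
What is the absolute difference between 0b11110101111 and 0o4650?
Convert 0b11110101111 (binary) → 1024 + 512 + 256 + 128 + 32 + 8 + 4 + 2 + 1 = 1967 (decimal)
Convert 0o4650 (octal) → 4×512 + 6×64 + 5×8 = 2472 (decimal)
Compute |1967 - 2472| = 505
505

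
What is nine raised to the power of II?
Convert nine (English words) → 9 (decimal)
Convert II (Roman numeral) → 1 + 1 = 2 (decimal)
Compute 9 ^ 2 = 81
81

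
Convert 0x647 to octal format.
Convert 0x647 (hexadecimal) → 6×256 + 4×16 + 7 = 1607 (decimal)
Convert 1607 (decimal) → 1607 = 3×512 + 1×64 + 7 → 0o3107 (octal)
0o3107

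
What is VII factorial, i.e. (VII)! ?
Convert VII (Roman numeral) → 5 + 1 + 1 = 7 (decimal)
Compute 7! = 5040
5040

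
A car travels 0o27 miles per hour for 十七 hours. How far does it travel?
Convert 0o27 (octal) → 2×8 + 7 = 23 (decimal)
Convert 十七 (Chinese numeral) → 1×10 + 7 = 17 (decimal)
Compute 23 × 17 = 391
391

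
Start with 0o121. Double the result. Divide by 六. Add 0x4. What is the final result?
Convert 0o121 (octal) → 1×64 + 2×8 + 1 = 81 (decimal)
Start: 81
81 × 2 = 162
Convert 六 (Chinese numeral) → 6 (decimal)
162 ÷ 6 = 27
Convert 0x4 (hexadecimal) → 4 (decimal)
27 + 4 = 31
31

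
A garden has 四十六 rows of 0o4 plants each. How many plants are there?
Convert 0o4 (octal) → 4 (decimal)
Convert 四十六 (Chinese numeral) → 4×10 + 6 = 46 (decimal)
Compute 4 × 46 = 184
184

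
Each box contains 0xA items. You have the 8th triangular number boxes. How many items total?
Convert 0xA (hexadecimal) → 10 (decimal)
Convert the 8th triangular number (triangular index) → 8×9/2 = 36 (decimal)
Compute 10 × 36 = 360
360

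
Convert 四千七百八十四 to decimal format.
Convert 四千七百八十四 (Chinese numeral) → 4×1000 + 7×100 + 8×10 + 4 = 4784 (decimal)
4784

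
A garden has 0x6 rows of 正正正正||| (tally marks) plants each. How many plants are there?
Convert 正正正正||| (tally marks) → 5 + 5 + 5 + 5 + 3 = 23 (decimal)
Convert 0x6 (hexadecimal) → 6 (decimal)
Compute 23 × 6 = 138
138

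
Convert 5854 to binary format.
Convert 5854 (decimal) → 5854 = 4096 + 1024 + 512 + 128 + 64 + 16 + 8 + 4 + 2 → 0b1011011011110 (binary)
0b1011011011110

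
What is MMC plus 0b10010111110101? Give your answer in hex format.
Convert MMC (Roman numeral) → 1000 + 1000 + 100 = 2100 (decimal)
Convert 0b10010111110101 (binary) → 8192 + 1024 + 256 + 128 + 64 + 32 + 16 + 4 + 1 = 9717 (decimal)
Compute 2100 + 9717 = 11817
Convert 11817 (decimal) → 11817 = 2×4096 + 14×256 + 2×16 + 9 → 0x2E29 (hexadecimal)
0x2E29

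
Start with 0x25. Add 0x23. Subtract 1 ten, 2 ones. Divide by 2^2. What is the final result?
Convert 0x25 (hexadecimal) → 2×16 + 5 = 37 (decimal)
Start: 37
Convert 0x23 (hexadecimal) → 2×16 + 3 = 35 (decimal)
37 + 35 = 72
Convert 1 ten, 2 ones (place-value notation) → 1×10 + 2 = 12 (decimal)
72 - 12 = 60
Convert 2^2 (power) → 4 (decimal)
60 ÷ 4 = 15
15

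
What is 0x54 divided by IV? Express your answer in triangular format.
Convert 0x54 (hexadecimal) → 5×16 + 4 = 84 (decimal)
Convert IV (Roman numeral) → 4 (decimal)
Compute 84 ÷ 4 = 21
Convert 21 (decimal) → 21 = 6×7/2 → the 6th triangular number (triangular index)
the 6th triangular number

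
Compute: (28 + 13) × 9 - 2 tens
Convert 2 tens (place-value notation) → 2×10 = 20 (decimal)
Expression in decimal: (28 + 13) × 9 - 20
Parentheses first: 28 + 13 = 41
Multiply: 41 × 9 = 369
Subtract: 369 - 20 = 349
349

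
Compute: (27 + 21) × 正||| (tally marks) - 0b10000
Convert 正||| (tally marks) → 5 + 3 = 8 (decimal)
Convert 0b10000 (binary) → 16 (decimal)
Expression in decimal: (27 + 21) × 8 - 16
Parentheses first: 27 + 21 = 48
Multiply: 48 × 8 = 384
Subtract: 384 - 16 = 368
368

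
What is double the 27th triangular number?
The 27th triangular number = 27×28/2 = 378
Compute 378 × 2 = 756
756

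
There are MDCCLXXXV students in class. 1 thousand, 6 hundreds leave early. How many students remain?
Convert MDCCLXXXV (Roman numeral) → 1000 + 500 + 100 + 100 + 50 + 10 + 10 + 10 + 5 = 1785 (decimal)
Convert 1 thousand, 6 hundreds (place-value notation) → 1×1000 + 6×100 = 1600 (decimal)
Compute 1785 - 1600 = 185
185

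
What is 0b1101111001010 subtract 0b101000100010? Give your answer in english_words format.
Convert 0b1101111001010 (binary) → 4096 + 2048 + 512 + 256 + 128 + 64 + 8 + 2 = 7114 (decimal)
Convert 0b101000100010 (binary) → 2048 + 512 + 32 + 2 = 2594 (decimal)
Compute 7114 - 2594 = 4520
Convert 4520 (decimal) → 4520 = 4×1000 + 5×100 + 20 → four thousand five hundred twenty (English words)
four thousand five hundred twenty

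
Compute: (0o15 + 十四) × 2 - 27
Convert 0o15 (octal) → 1×8 + 5 = 13 (decimal)
Convert 十四 (Chinese numeral) → 1×10 + 4 = 14 (decimal)
Expression in decimal: (13 + 14) × 2 - 27
Parentheses first: 13 + 14 = 27
Multiply: 27 × 2 = 54
Subtract: 54 - 27 = 27
27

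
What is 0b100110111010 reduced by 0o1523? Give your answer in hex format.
Convert 0b100110111010 (binary) → 2048 + 256 + 128 + 32 + 16 + 8 + 2 = 2490 (decimal)
Convert 0o1523 (octal) → 1×512 + 5×64 + 2×8 + 3 = 851 (decimal)
Compute 2490 - 851 = 1639
Convert 1639 (decimal) → 1639 = 6×256 + 6×16 + 7 → 0x667 (hexadecimal)
0x667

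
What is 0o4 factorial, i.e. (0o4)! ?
Convert 0o4 (octal) → 4 (decimal)
Compute 4! = 24
24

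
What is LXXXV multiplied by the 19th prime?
Convert LXXXV (Roman numeral) → 50 + 10 + 10 + 10 + 5 = 85 (decimal)
Convert the 19th prime (prime index) → 67 (decimal)
Compute 85 × 67 = 5695
5695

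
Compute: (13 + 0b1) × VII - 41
Convert 0b1 (binary) → 1 (decimal)
Convert VII (Roman numeral) → 5 + 1 + 1 = 7 (decimal)
Expression in decimal: (13 + 1) × 7 - 41
Parentheses first: 13 + 1 = 14
Multiply: 14 × 7 = 98
Subtract: 98 - 41 = 57
57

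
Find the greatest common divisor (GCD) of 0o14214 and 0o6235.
Convert 0o14214 (octal) → 1×4096 + 4×512 + 2×64 + 1×8 + 4 = 6284 (decimal)
Convert 0o6235 (octal) → 6×512 + 2×64 + 3×8 + 5 = 3229 (decimal)
Compute gcd(6284, 3229) = 1
1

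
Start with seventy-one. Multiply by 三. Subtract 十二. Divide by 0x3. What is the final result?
Convert seventy-one (English words) → 71 (decimal)
Start: 71
Convert 三 (Chinese numeral) → 3 (decimal)
71 × 3 = 213
Convert 十二 (Chinese numeral) → 1×10 + 2 = 12 (decimal)
213 - 12 = 201
Convert 0x3 (hexadecimal) → 3 (decimal)
201 ÷ 3 = 67
67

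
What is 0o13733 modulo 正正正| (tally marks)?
Convert 0o13733 (octal) → 1×4096 + 3×512 + 7×64 + 3×8 + 3 = 6107 (decimal)
Convert 正正正| (tally marks) → 5 + 5 + 5 + 1 = 16 (decimal)
Compute 6107 mod 16 = 11
11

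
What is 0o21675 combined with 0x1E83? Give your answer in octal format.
Convert 0o21675 (octal) → 2×4096 + 1×512 + 6×64 + 7×8 + 5 = 9149 (decimal)
Convert 0x1E83 (hexadecimal) → 1×4096 + 14×256 + 8×16 + 3 = 7811 (decimal)
Compute 9149 + 7811 = 16960
Convert 16960 (decimal) → 16960 = 4×4096 + 1×512 + 1×64 → 0o41100 (octal)
0o41100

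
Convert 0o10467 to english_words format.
Convert 0o10467 (octal) → 1×4096 + 4×64 + 6×8 + 7 = 4407 (decimal)
Convert 4407 (decimal) → 4407 = 4×1000 + 4×100 + 7 → four thousand four hundred seven (English words)
four thousand four hundred seven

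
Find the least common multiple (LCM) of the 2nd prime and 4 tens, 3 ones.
Convert the 2nd prime (prime index) → 3 (decimal)
Convert 4 tens, 3 ones (place-value notation) → 4×10 + 3 = 43 (decimal)
Compute lcm(3, 43) = 129
129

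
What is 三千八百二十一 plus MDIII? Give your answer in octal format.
Convert 三千八百二十一 (Chinese numeral) → 3×1000 + 8×100 + 2×10 + 1 = 3821 (decimal)
Convert MDIII (Roman numeral) → 1000 + 500 + 1 + 1 + 1 = 1503 (decimal)
Compute 3821 + 1503 = 5324
Convert 5324 (decimal) → 5324 = 1×4096 + 2×512 + 3×64 + 1×8 + 4 → 0o12314 (octal)
0o12314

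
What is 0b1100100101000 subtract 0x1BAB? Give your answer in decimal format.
Convert 0b1100100101000 (binary) → 4096 + 2048 + 256 + 32 + 8 = 6440 (decimal)
Convert 0x1BAB (hexadecimal) → 1×4096 + 11×256 + 10×16 + 11 = 7083 (decimal)
Compute 6440 - 7083 = -643
-643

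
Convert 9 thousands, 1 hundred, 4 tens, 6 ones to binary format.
Convert 9 thousands, 1 hundred, 4 tens, 6 ones (place-value notation) → 9×1000 + 1×100 + 4×10 + 6 = 9146 (decimal)
Convert 9146 (decimal) → 9146 = 8192 + 512 + 256 + 128 + 32 + 16 + 8 + 2 → 0b10001110111010 (binary)
0b10001110111010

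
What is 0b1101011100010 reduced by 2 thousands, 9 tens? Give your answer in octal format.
Convert 0b1101011100010 (binary) → 4096 + 2048 + 512 + 128 + 64 + 32 + 2 = 6882 (decimal)
Convert 2 thousands, 9 tens (place-value notation) → 2×1000 + 9×10 = 2090 (decimal)
Compute 6882 - 2090 = 4792
Convert 4792 (decimal) → 4792 = 1×4096 + 1×512 + 2×64 + 7×8 → 0o11270 (octal)
0o11270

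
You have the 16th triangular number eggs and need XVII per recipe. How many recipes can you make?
Convert the 16th triangular number (triangular index) → 16×17/2 = 136 (decimal)
Convert XVII (Roman numeral) → 10 + 5 + 1 + 1 = 17 (decimal)
Compute 136 ÷ 17 = 8
8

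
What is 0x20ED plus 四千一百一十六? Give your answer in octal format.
Convert 0x20ED (hexadecimal) → 2×4096 + 14×16 + 13 = 8429 (decimal)
Convert 四千一百一十六 (Chinese numeral) → 4×1000 + 1×100 + 1×10 + 6 = 4116 (decimal)
Compute 8429 + 4116 = 12545
Convert 12545 (decimal) → 12545 = 3×4096 + 4×64 + 1 → 0o30401 (octal)
0o30401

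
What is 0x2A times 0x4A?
Convert 0x2A (hexadecimal) → 2×16 + 10 = 42 (decimal)
Convert 0x4A (hexadecimal) → 4×16 + 10 = 74 (decimal)
Compute 42 × 74 = 3108
3108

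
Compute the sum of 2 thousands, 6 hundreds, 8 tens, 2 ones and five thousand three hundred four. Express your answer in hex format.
Convert 2 thousands, 6 hundreds, 8 tens, 2 ones (place-value notation) → 2×1000 + 6×100 + 8×10 + 2 = 2682 (decimal)
Convert five thousand three hundred four (English words) → 5×1000 + 3×100 + 4 = 5304 (decimal)
Compute 2682 + 5304 = 7986
Convert 7986 (decimal) → 7986 = 1×4096 + 15×256 + 3×16 + 2 → 0x1F32 (hexadecimal)
0x1F32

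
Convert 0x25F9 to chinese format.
Convert 0x25F9 (hexadecimal) → 2×4096 + 5×256 + 15×16 + 9 = 9721 (decimal)
Convert 9721 (decimal) → 9721 = 9×1000 + 7×100 + 2×10 + 1 → 九千七百二十一 (Chinese numeral)
九千七百二十一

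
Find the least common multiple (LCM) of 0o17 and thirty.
Convert 0o17 (octal) → 1×8 + 7 = 15 (decimal)
Convert thirty (English words) → 30 (decimal)
Compute lcm(15, 30) = 30
30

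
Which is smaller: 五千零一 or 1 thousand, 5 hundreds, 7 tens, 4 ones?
Convert 五千零一 (Chinese numeral) → 5×1000 + 1 = 5001 (decimal)
Convert 1 thousand, 5 hundreds, 7 tens, 4 ones (place-value notation) → 1×1000 + 5×100 + 7×10 + 4 = 1574 (decimal)
Compare 5001 vs 1574: smaller = 1574
1574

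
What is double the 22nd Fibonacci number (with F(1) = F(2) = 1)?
The 22nd Fibonacci number (with F(1) = F(2) = 1) = 17711
Compute 17711 × 2 = 35422
35422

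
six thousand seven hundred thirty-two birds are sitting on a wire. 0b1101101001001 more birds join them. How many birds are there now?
Convert six thousand seven hundred thirty-two (English words) → 6×1000 + 7×100 + 32 = 6732 (decimal)
Convert 0b1101101001001 (binary) → 4096 + 2048 + 512 + 256 + 64 + 8 + 1 = 6985 (decimal)
Compute 6732 + 6985 = 13717
13717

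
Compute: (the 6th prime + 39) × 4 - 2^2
Convert the 6th prime (prime index) → 13 (decimal)
Convert 2^2 (power) → 4 (decimal)
Expression in decimal: (13 + 39) × 4 - 4
Parentheses first: 13 + 39 = 52
Multiply: 52 × 4 = 208
Subtract: 208 - 4 = 204
204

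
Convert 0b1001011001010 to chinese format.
Convert 0b1001011001010 (binary) → 4096 + 512 + 128 + 64 + 8 + 2 = 4810 (decimal)
Convert 4810 (decimal) → 4810 = 4×1000 + 8×100 + 1×10 → 四千八百一十 (Chinese numeral)
四千八百一十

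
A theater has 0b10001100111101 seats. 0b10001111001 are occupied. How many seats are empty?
Convert 0b10001100111101 (binary) → 8192 + 512 + 256 + 32 + 16 + 8 + 4 + 1 = 9021 (decimal)
Convert 0b10001111001 (binary) → 1024 + 64 + 32 + 16 + 8 + 1 = 1145 (decimal)
Compute 9021 - 1145 = 7876
7876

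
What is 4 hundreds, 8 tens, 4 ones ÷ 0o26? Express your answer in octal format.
Convert 4 hundreds, 8 tens, 4 ones (place-value notation) → 4×100 + 8×10 + 4 = 484 (decimal)
Convert 0o26 (octal) → 2×8 + 6 = 22 (decimal)
Compute 484 ÷ 22 = 22
Convert 22 (decimal) → 22 = 2×8 + 6 → 0o26 (octal)
0o26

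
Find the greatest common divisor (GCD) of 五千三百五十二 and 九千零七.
Convert 五千三百五十二 (Chinese numeral) → 5×1000 + 3×100 + 5×10 + 2 = 5352 (decimal)
Convert 九千零七 (Chinese numeral) → 9×1000 + 7 = 9007 (decimal)
Compute gcd(5352, 9007) = 1
1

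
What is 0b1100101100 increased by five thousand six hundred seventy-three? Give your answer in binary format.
Convert 0b1100101100 (binary) → 512 + 256 + 32 + 8 + 4 = 812 (decimal)
Convert five thousand six hundred seventy-three (English words) → 5×1000 + 6×100 + 73 = 5673 (decimal)
Compute 812 + 5673 = 6485
Convert 6485 (decimal) → 6485 = 4096 + 2048 + 256 + 64 + 16 + 4 + 1 → 0b1100101010101 (binary)
0b1100101010101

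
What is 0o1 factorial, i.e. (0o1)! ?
Convert 0o1 (octal) → 1 (decimal)
Compute 1! = 1
1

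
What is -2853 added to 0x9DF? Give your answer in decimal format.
Convert 0x9DF (hexadecimal) → 9×256 + 13×16 + 15 = 2527 (decimal)
Compute -2853 + 2527 = -326
-326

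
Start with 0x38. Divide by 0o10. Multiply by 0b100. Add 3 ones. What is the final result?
Convert 0x38 (hexadecimal) → 3×16 + 8 = 56 (decimal)
Start: 56
Convert 0o10 (octal) → 1×8 = 8 (decimal)
56 ÷ 8 = 7
Convert 0b100 (binary) → 4 (decimal)
7 × 4 = 28
Convert 3 ones (place-value notation) → 3 (decimal)
28 + 3 = 31
31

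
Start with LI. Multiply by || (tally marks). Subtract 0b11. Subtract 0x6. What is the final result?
Convert LI (Roman numeral) → 50 + 1 = 51 (decimal)
Start: 51
Convert || (tally marks) → 2 (decimal)
51 × 2 = 102
Convert 0b11 (binary) → 2 + 1 = 3 (decimal)
102 - 3 = 99
Convert 0x6 (hexadecimal) → 6 (decimal)
99 - 6 = 93
93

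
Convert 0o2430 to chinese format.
Convert 0o2430 (octal) → 2×512 + 4×64 + 3×8 = 1304 (decimal)
Convert 1304 (decimal) → 1304 = 1×1000 + 3×100 + 4 → 一千三百零四 (Chinese numeral)
一千三百零四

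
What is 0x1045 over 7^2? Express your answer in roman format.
Convert 0x1045 (hexadecimal) → 1×4096 + 4×16 + 5 = 4165 (decimal)
Convert 7^2 (power) → 49 (decimal)
Compute 4165 ÷ 49 = 85
Convert 85 (decimal) → 85 = 50 + 10 + 10 + 10 + 5 → LXXXV (Roman numeral)
LXXXV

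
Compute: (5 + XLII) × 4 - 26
Convert XLII (Roman numeral) → 40 + 1 + 1 = 42 (decimal)
Expression in decimal: (5 + 42) × 4 - 26
Parentheses first: 5 + 42 = 47
Multiply: 47 × 4 = 188
Subtract: 188 - 26 = 162
162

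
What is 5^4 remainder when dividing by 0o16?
Convert 5^4 (power) → 625 (decimal)
Convert 0o16 (octal) → 1×8 + 6 = 14 (decimal)
Compute 625 mod 14 = 9
9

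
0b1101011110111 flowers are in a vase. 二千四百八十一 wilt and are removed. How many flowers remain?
Convert 0b1101011110111 (binary) → 4096 + 2048 + 512 + 128 + 64 + 32 + 16 + 4 + 2 + 1 = 6903 (decimal)
Convert 二千四百八十一 (Chinese numeral) → 2×1000 + 4×100 + 8×10 + 1 = 2481 (decimal)
Compute 6903 - 2481 = 4422
4422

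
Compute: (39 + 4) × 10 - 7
Parentheses first: 39 + 4 = 43
Multiply: 43 × 10 = 430
Subtract: 430 - 7 = 423
423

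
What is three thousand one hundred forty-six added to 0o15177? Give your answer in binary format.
Convert three thousand one hundred forty-six (English words) → 3×1000 + 1×100 + 46 = 3146 (decimal)
Convert 0o15177 (octal) → 1×4096 + 5×512 + 1×64 + 7×8 + 7 = 6783 (decimal)
Compute 3146 + 6783 = 9929
Convert 9929 (decimal) → 9929 = 8192 + 1024 + 512 + 128 + 64 + 8 + 1 → 0b10011011001001 (binary)
0b10011011001001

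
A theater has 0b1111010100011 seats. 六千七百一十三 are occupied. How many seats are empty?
Convert 0b1111010100011 (binary) → 4096 + 2048 + 1024 + 512 + 128 + 32 + 2 + 1 = 7843 (decimal)
Convert 六千七百一十三 (Chinese numeral) → 6×1000 + 7×100 + 1×10 + 3 = 6713 (decimal)
Compute 7843 - 6713 = 1130
1130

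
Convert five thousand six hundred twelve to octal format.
Convert five thousand six hundred twelve (English words) → 5×1000 + 6×100 + 12 = 5612 (decimal)
Convert 5612 (decimal) → 5612 = 1×4096 + 2×512 + 7×64 + 5×8 + 4 → 0o12754 (octal)
0o12754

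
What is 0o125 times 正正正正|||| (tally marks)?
Convert 0o125 (octal) → 1×64 + 2×8 + 5 = 85 (decimal)
Convert 正正正正|||| (tally marks) → 5 + 5 + 5 + 5 + 4 = 24 (decimal)
Compute 85 × 24 = 2040
2040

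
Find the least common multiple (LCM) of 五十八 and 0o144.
Convert 五十八 (Chinese numeral) → 5×10 + 8 = 58 (decimal)
Convert 0o144 (octal) → 1×64 + 4×8 + 4 = 100 (decimal)
Compute lcm(58, 100) = 2900
2900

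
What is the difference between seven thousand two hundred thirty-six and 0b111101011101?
Convert seven thousand two hundred thirty-six (English words) → 7×1000 + 2×100 + 36 = 7236 (decimal)
Convert 0b111101011101 (binary) → 2048 + 1024 + 512 + 256 + 64 + 16 + 8 + 4 + 1 = 3933 (decimal)
Difference: |7236 - 3933| = 3303
3303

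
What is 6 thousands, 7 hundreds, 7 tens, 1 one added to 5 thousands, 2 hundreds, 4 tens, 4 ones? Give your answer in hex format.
Convert 6 thousands, 7 hundreds, 7 tens, 1 one (place-value notation) → 6×1000 + 7×100 + 7×10 + 1 = 6771 (decimal)
Convert 5 thousands, 2 hundreds, 4 tens, 4 ones (place-value notation) → 5×1000 + 2×100 + 4×10 + 4 = 5244 (decimal)
Compute 6771 + 5244 = 12015
Convert 12015 (decimal) → 12015 = 2×4096 + 14×256 + 14×16 + 15 → 0x2EEF (hexadecimal)
0x2EEF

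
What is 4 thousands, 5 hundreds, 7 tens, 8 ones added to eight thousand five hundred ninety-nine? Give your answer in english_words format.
Convert 4 thousands, 5 hundreds, 7 tens, 8 ones (place-value notation) → 4×1000 + 5×100 + 7×10 + 8 = 4578 (decimal)
Convert eight thousand five hundred ninety-nine (English words) → 8×1000 + 5×100 + 99 = 8599 (decimal)
Compute 4578 + 8599 = 13177
Convert 13177 (decimal) → 13177 = 13×1000 + 1×100 + 77 → thirteen thousand one hundred seventy-seven (English words)
thirteen thousand one hundred seventy-seven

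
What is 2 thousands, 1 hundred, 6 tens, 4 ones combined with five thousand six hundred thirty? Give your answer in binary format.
Convert 2 thousands, 1 hundred, 6 tens, 4 ones (place-value notation) → 2×1000 + 1×100 + 6×10 + 4 = 2164 (decimal)
Convert five thousand six hundred thirty (English words) → 5×1000 + 6×100 + 30 = 5630 (decimal)
Compute 2164 + 5630 = 7794
Convert 7794 (decimal) → 7794 = 4096 + 2048 + 1024 + 512 + 64 + 32 + 16 + 2 → 0b1111001110010 (binary)
0b1111001110010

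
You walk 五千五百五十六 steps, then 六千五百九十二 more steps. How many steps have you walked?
Convert 五千五百五十六 (Chinese numeral) → 5×1000 + 5×100 + 5×10 + 6 = 5556 (decimal)
Convert 六千五百九十二 (Chinese numeral) → 6×1000 + 5×100 + 9×10 + 2 = 6592 (decimal)
Compute 5556 + 6592 = 12148
12148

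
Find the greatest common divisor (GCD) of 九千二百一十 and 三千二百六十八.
Convert 九千二百一十 (Chinese numeral) → 9×1000 + 2×100 + 1×10 = 9210 (decimal)
Convert 三千二百六十八 (Chinese numeral) → 3×1000 + 2×100 + 6×10 + 8 = 3268 (decimal)
Compute gcd(9210, 3268) = 2
2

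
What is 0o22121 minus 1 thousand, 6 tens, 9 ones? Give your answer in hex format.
Convert 0o22121 (octal) → 2×4096 + 2×512 + 1×64 + 2×8 + 1 = 9297 (decimal)
Convert 1 thousand, 6 tens, 9 ones (place-value notation) → 1×1000 + 6×10 + 9 = 1069 (decimal)
Compute 9297 - 1069 = 8228
Convert 8228 (decimal) → 8228 = 2×4096 + 2×16 + 4 → 0x2024 (hexadecimal)
0x2024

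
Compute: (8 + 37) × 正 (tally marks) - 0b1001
Convert 正 (tally marks) → 5 (decimal)
Convert 0b1001 (binary) → 8 + 1 = 9 (decimal)
Expression in decimal: (8 + 37) × 5 - 9
Parentheses first: 8 + 37 = 45
Multiply: 45 × 5 = 225
Subtract: 225 - 9 = 216
216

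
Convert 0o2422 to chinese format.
Convert 0o2422 (octal) → 2×512 + 4×64 + 2×8 + 2 = 1298 (decimal)
Convert 1298 (decimal) → 1298 = 1×1000 + 2×100 + 9×10 + 8 → 一千二百九十八 (Chinese numeral)
一千二百九十八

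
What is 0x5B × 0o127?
Convert 0x5B (hexadecimal) → 5×16 + 11 = 91 (decimal)
Convert 0o127 (octal) → 1×64 + 2×8 + 7 = 87 (decimal)
Compute 91 × 87 = 7917
7917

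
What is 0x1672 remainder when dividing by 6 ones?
Convert 0x1672 (hexadecimal) → 1×4096 + 6×256 + 7×16 + 2 = 5746 (decimal)
Convert 6 ones (place-value notation) → 6 (decimal)
Compute 5746 mod 6 = 4
4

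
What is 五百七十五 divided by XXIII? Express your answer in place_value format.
Convert 五百七十五 (Chinese numeral) → 5×100 + 7×10 + 5 = 575 (decimal)
Convert XXIII (Roman numeral) → 10 + 10 + 1 + 1 + 1 = 23 (decimal)
Compute 575 ÷ 23 = 25
Convert 25 (decimal) → 25 = 2×10 + 5 → 2 tens, 5 ones (place-value notation)
2 tens, 5 ones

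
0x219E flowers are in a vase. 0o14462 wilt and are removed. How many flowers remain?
Convert 0x219E (hexadecimal) → 2×4096 + 1×256 + 9×16 + 14 = 8606 (decimal)
Convert 0o14462 (octal) → 1×4096 + 4×512 + 4×64 + 6×8 + 2 = 6450 (decimal)
Compute 8606 - 6450 = 2156
2156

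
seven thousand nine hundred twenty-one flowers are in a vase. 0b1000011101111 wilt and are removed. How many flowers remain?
Convert seven thousand nine hundred twenty-one (English words) → 7×1000 + 9×100 + 21 = 7921 (decimal)
Convert 0b1000011101111 (binary) → 4096 + 128 + 64 + 32 + 8 + 4 + 2 + 1 = 4335 (decimal)
Compute 7921 - 4335 = 3586
3586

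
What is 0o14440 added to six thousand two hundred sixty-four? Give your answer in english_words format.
Convert 0o14440 (octal) → 1×4096 + 4×512 + 4×64 + 4×8 = 6432 (decimal)
Convert six thousand two hundred sixty-four (English words) → 6×1000 + 2×100 + 64 = 6264 (decimal)
Compute 6432 + 6264 = 12696
Convert 12696 (decimal) → 12696 = 12×1000 + 6×100 + 96 → twelve thousand six hundred ninety-six (English words)
twelve thousand six hundred ninety-six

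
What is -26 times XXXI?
Convert XXXI (Roman numeral) → 10 + 10 + 10 + 1 = 31 (decimal)
Compute -26 × 31 = -806
-806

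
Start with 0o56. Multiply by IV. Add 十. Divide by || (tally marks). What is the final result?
Convert 0o56 (octal) → 5×8 + 6 = 46 (decimal)
Start: 46
Convert IV (Roman numeral) → 4 (decimal)
46 × 4 = 184
Convert 十 (Chinese numeral) → 1×10 = 10 (decimal)
184 + 10 = 194
Convert || (tally marks) → 2 (decimal)
194 ÷ 2 = 97
97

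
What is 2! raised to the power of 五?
Convert 2! (factorial) → 2 (decimal)
Convert 五 (Chinese numeral) → 5 (decimal)
Compute 2 ^ 5 = 32
32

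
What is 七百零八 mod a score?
Convert 七百零八 (Chinese numeral) → 7×100 + 8 = 708 (decimal)
Convert a score (colloquial) → 20 (decimal)
Compute 708 mod 20 = 8
8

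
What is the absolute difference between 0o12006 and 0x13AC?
Convert 0o12006 (octal) → 1×4096 + 2×512 + 6 = 5126 (decimal)
Convert 0x13AC (hexadecimal) → 1×4096 + 3×256 + 10×16 + 12 = 5036 (decimal)
Compute |5126 - 5036| = 90
90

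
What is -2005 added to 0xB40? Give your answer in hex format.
Convert 0xB40 (hexadecimal) → 11×256 + 4×16 = 2880 (decimal)
Compute -2005 + 2880 = 875
Convert 875 (decimal) → 875 = 3×256 + 6×16 + 11 → 0x36B (hexadecimal)
0x36B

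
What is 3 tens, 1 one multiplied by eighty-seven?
Convert 3 tens, 1 one (place-value notation) → 3×10 + 1 = 31 (decimal)
Convert eighty-seven (English words) → 87 (decimal)
Compute 31 × 87 = 2697
2697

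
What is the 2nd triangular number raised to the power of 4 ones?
Convert the 2nd triangular number (triangular index) → 2×3/2 = 3 (decimal)
Convert 4 ones (place-value notation) → 4 (decimal)
Compute 3 ^ 4 = 81
81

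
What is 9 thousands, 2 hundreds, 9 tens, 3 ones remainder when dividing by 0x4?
Convert 9 thousands, 2 hundreds, 9 tens, 3 ones (place-value notation) → 9×1000 + 2×100 + 9×10 + 3 = 9293 (decimal)
Convert 0x4 (hexadecimal) → 4 (decimal)
Compute 9293 mod 4 = 1
1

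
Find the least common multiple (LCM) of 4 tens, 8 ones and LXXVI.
Convert 4 tens, 8 ones (place-value notation) → 4×10 + 8 = 48 (decimal)
Convert LXXVI (Roman numeral) → 50 + 10 + 10 + 5 + 1 = 76 (decimal)
Compute lcm(48, 76) = 912
912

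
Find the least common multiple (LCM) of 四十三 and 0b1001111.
Convert 四十三 (Chinese numeral) → 4×10 + 3 = 43 (decimal)
Convert 0b1001111 (binary) → 64 + 8 + 4 + 2 + 1 = 79 (decimal)
Compute lcm(43, 79) = 3397
3397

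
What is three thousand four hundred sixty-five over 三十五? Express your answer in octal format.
Convert three thousand four hundred sixty-five (English words) → 3×1000 + 4×100 + 65 = 3465 (decimal)
Convert 三十五 (Chinese numeral) → 3×10 + 5 = 35 (decimal)
Compute 3465 ÷ 35 = 99
Convert 99 (decimal) → 99 = 1×64 + 4×8 + 3 → 0o143 (octal)
0o143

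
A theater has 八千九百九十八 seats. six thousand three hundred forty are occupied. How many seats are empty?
Convert 八千九百九十八 (Chinese numeral) → 8×1000 + 9×100 + 9×10 + 8 = 8998 (decimal)
Convert six thousand three hundred forty (English words) → 6×1000 + 3×100 + 40 = 6340 (decimal)
Compute 8998 - 6340 = 2658
2658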